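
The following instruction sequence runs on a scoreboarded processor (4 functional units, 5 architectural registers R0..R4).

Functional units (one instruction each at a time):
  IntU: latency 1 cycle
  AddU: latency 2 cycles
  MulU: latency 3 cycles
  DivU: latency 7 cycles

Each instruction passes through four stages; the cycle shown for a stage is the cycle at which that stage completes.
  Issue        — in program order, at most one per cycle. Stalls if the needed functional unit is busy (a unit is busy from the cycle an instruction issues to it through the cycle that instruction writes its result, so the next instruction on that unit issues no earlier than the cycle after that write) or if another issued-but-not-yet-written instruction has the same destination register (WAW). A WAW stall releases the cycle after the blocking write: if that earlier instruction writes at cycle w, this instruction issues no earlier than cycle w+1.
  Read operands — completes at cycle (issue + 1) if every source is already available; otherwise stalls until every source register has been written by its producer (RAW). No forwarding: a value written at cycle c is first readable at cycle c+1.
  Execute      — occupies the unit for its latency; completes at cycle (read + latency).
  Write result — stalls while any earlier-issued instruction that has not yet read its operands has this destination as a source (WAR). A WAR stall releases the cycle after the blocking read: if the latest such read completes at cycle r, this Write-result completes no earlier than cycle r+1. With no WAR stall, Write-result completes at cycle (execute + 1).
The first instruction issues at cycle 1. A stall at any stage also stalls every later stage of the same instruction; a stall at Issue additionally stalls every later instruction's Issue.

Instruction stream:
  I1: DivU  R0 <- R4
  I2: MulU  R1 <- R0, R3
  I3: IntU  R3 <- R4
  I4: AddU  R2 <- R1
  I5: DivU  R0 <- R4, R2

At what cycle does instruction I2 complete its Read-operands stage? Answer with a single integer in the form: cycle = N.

t=1  issue I1 (DivU)
t=2  I1 read-ops, issue I2 (MulU)
t=3  issue I3 (IntU)
t=4  I3 read-ops, issue I4 (AddU)
t=5  I3 finished on IntU
t=9  I1 finished on DivU
t=10  I1→R0
t=11  I2 read-ops, issue I5 (DivU)
t=12  I3→R3
t=14  I2 finished on MulU
t=15  I2→R1
t=16  I4 read-ops
t=18  I4 finished on AddU
t=19  I4→R2
t=20  I5 read-ops
t=27  I5 finished on DivU
t=28  I5→R0

cycle = 11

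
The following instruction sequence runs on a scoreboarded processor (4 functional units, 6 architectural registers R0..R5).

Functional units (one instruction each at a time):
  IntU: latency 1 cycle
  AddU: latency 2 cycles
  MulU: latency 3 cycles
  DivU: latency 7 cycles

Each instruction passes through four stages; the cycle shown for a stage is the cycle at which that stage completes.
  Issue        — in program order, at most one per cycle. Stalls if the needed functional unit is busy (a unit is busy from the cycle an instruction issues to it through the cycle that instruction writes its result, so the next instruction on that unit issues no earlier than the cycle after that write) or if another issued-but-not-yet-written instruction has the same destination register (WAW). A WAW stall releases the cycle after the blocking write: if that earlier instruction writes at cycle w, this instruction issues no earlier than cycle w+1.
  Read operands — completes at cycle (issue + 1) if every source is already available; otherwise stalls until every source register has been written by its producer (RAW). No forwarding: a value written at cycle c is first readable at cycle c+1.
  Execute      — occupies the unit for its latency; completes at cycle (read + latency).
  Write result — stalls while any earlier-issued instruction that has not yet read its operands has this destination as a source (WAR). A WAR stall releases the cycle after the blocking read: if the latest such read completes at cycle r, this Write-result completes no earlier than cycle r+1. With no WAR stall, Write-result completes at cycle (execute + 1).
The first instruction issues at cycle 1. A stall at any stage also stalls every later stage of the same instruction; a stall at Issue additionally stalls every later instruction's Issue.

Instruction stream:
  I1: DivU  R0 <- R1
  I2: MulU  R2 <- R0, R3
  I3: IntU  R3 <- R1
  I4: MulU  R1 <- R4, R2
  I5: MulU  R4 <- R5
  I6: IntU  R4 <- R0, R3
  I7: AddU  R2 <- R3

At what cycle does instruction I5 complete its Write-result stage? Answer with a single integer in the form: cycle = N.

1) issue 1, read 2, done 9, write 10
2) issue 2, read 11, done 14, write 15  <RAW R0: wait I1 write@10>
3) issue 3, read 4, done 5, write 12  <WAR R3: wait I2 read@11>
4) issue 16, read 17, done 20, write 21  <struct: MulU busy until I2 writes@15>
5) issue 22, read 23, done 26, write 27  <struct: MulU busy until I4 writes@21>
6) issue 28, read 29, done 30, write 31  <WAW R4: wait I5 write@27>
7) issue 29, read 30, done 32, write 33

cycle = 27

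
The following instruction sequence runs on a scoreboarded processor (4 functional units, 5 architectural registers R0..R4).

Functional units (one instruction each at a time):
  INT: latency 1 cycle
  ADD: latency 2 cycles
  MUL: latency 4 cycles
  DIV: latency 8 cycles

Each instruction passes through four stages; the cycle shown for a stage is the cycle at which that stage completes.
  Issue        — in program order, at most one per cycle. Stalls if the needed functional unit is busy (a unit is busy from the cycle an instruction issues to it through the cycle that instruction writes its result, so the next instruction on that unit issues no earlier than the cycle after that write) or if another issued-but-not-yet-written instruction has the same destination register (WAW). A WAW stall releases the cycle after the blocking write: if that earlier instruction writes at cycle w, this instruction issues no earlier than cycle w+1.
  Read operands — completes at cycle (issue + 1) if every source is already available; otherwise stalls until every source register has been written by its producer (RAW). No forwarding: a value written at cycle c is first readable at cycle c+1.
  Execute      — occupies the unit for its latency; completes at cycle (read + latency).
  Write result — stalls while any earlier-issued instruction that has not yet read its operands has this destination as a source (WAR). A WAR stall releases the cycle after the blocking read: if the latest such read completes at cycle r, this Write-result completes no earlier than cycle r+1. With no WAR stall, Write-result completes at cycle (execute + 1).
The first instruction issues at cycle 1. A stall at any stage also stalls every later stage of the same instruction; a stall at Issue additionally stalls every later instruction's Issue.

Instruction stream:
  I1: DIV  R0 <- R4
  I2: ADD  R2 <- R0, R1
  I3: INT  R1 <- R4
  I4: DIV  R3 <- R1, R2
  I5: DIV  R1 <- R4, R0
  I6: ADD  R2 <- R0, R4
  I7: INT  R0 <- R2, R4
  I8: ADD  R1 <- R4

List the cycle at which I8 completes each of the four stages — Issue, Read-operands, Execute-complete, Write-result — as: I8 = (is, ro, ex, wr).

cycle 1: issue I1 (DIV)
cycle 2: I1 read-ops | issue I2 (ADD)
cycle 3: issue I3 (INT)
cycle 4: I3 read-ops
cycle 5: I3 finished on INT
cycle 10: I1 finished on DIV
cycle 11: I1→R0
cycle 12: I2 read-ops | issue I4 (DIV)
cycle 13: I3→R1
cycle 14: I2 finished on ADD
cycle 15: I2→R2
cycle 16: I4 read-ops
cycle 24: I4 finished on DIV
cycle 25: I4→R3
cycle 26: issue I5 (DIV)
cycle 27: I5 read-ops | issue I6 (ADD)
cycle 28: I6 read-ops | issue I7 (INT)
cycle 30: I6 finished on ADD
cycle 31: I6→R2
cycle 32: I7 read-ops
cycle 33: I7 finished on INT
cycle 34: I7→R0
cycle 35: I5 finished on DIV
cycle 36: I5→R1
cycle 37: issue I8 (ADD)
cycle 38: I8 read-ops
cycle 40: I8 finished on ADD
cycle 41: I8→R1

I8 = (37, 38, 40, 41)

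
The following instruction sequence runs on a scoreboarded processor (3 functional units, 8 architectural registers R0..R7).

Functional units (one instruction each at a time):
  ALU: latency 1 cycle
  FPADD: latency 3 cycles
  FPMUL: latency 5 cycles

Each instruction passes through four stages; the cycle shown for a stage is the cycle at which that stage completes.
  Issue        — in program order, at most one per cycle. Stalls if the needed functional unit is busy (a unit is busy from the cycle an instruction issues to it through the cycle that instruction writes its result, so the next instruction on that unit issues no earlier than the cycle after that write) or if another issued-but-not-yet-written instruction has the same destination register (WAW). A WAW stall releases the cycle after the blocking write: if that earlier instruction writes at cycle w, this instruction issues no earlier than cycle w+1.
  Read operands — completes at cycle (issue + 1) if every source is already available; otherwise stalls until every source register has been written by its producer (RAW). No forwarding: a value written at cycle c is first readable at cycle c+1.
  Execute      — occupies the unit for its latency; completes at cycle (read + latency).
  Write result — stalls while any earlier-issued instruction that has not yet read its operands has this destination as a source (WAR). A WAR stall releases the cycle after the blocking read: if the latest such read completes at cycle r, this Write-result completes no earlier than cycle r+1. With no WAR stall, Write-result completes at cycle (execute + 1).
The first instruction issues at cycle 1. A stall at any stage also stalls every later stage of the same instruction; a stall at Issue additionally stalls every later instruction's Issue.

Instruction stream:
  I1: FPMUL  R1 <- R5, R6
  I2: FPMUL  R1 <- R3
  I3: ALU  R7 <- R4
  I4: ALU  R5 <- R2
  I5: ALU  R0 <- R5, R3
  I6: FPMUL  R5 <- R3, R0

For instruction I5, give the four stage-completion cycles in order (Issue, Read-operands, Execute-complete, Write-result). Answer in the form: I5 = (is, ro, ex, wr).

I1 -> (1, 2, 7, 8)
I2 -> (9, 10, 15, 16)  // struct: FPMUL busy until I1 writes@8
I3 -> (10, 11, 12, 13)
I4 -> (14, 15, 16, 17)  // struct: ALU busy until I3 writes@13
I5 -> (18, 19, 20, 21)  // struct: ALU busy until I4 writes@17
I6 -> (19, 22, 27, 28)  // RAW R0: wait I5 write@21

I5 = (18, 19, 20, 21)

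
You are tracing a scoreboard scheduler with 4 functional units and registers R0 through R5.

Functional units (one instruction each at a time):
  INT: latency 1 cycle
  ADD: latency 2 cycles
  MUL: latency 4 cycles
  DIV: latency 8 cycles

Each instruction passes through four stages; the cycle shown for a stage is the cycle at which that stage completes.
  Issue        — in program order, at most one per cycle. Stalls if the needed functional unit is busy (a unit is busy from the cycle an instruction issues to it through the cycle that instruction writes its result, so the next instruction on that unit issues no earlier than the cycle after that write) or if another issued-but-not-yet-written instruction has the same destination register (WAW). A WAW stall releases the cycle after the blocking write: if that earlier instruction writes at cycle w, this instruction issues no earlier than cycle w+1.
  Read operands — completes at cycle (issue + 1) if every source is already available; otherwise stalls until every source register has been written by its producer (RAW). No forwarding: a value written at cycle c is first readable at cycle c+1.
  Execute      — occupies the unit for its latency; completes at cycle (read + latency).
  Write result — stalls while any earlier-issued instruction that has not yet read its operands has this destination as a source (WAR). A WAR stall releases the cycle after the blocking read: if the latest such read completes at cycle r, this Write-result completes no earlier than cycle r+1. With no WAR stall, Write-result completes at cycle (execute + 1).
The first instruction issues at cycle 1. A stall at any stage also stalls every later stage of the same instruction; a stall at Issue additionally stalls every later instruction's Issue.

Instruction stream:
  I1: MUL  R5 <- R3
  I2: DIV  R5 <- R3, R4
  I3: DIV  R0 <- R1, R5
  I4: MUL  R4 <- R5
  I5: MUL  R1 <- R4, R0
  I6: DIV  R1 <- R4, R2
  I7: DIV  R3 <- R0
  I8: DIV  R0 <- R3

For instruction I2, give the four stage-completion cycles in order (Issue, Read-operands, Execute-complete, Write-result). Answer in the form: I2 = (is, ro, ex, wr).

cycle 1: I1→MUL
cycle 2: I1 RO
cycle 6: I1 EX
cycle 7: I1 WR R5
cycle 8: I2→DIV
cycle 9: I2 RO
cycle 17: I2 EX
cycle 18: I2 WR R5
cycle 19: I3→DIV
cycle 20: I3 RO | I4→MUL
cycle 21: I4 RO
cycle 25: I4 EX
cycle 26: I4 WR R4
cycle 27: I5→MUL
cycle 28: I3 EX
cycle 29: I3 WR R0
cycle 30: I5 RO
cycle 34: I5 EX
cycle 35: I5 WR R1
cycle 36: I6→DIV
cycle 37: I6 RO
cycle 45: I6 EX
cycle 46: I6 WR R1
cycle 47: I7→DIV
cycle 48: I7 RO
cycle 56: I7 EX
cycle 57: I7 WR R3
cycle 58: I8→DIV
cycle 59: I8 RO
cycle 67: I8 EX
cycle 68: I8 WR R0

I2 = (8, 9, 17, 18)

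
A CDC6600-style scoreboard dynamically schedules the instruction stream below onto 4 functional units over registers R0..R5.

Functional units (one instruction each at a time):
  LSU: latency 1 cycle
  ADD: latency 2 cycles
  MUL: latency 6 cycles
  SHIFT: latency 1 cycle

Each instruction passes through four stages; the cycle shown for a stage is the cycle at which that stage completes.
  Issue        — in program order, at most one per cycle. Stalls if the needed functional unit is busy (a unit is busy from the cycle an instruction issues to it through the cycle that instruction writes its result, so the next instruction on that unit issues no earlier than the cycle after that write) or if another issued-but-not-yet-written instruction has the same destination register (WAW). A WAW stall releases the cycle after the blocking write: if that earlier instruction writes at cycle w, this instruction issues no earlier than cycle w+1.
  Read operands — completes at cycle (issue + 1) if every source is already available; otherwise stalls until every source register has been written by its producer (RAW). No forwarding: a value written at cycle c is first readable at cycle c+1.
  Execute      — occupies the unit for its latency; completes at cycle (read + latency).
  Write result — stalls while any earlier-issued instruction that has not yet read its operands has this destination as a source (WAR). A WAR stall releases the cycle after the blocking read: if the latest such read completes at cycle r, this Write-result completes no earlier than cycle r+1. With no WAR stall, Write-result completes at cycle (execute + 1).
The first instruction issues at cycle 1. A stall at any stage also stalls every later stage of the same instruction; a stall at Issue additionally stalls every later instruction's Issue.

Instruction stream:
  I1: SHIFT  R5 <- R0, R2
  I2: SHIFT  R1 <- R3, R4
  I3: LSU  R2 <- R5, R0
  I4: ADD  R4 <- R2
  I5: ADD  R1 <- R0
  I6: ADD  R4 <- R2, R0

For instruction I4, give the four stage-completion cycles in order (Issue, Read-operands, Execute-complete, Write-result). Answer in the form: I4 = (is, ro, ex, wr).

I4 = (7, 10, 12, 13)

  I1 | 1 | 2 | 3 | 4
  I2 | 5 | 6 | 7 | 8   struct: SHIFT busy until I1 writes@4
  I3 | 6 | 7 | 8 | 9
  I4 | 7 | 10 | 12 | 13   RAW R2: wait I3 write@9
  I5 | 14 | 15 | 17 | 18   struct: ADD busy until I4 writes@13
  I6 | 19 | 20 | 22 | 23   struct: ADD busy until I5 writes@18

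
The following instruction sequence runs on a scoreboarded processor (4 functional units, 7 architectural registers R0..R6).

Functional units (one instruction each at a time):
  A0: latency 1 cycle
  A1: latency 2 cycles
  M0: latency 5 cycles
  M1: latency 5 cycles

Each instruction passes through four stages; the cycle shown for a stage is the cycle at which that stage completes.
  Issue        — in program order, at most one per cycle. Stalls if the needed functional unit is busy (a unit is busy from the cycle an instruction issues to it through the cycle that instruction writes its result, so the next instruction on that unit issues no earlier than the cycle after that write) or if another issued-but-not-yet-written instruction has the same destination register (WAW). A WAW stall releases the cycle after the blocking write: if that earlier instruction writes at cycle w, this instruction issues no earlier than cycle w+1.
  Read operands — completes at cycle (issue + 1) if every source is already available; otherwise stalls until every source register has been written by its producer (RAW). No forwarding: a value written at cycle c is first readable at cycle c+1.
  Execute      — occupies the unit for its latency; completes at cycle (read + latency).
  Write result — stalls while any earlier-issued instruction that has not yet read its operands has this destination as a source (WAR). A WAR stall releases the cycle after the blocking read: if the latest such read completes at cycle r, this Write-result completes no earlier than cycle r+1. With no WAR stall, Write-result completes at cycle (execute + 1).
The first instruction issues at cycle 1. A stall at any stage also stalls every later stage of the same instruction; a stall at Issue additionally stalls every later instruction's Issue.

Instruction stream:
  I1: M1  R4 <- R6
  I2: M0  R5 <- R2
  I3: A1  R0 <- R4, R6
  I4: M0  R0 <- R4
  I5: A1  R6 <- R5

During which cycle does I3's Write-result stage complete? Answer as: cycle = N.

cycle 1: I1 issues→M1
cycle 2: I1 reads | I2 issues→M0
cycle 3: I2 reads | I3 issues→A1
cycle 7: I1 exec-done
cycle 8: I1 writes R4 | I2 exec-done
cycle 9: I2 writes R5 | I3 reads
cycle 11: I3 exec-done
cycle 12: I3 writes R0
cycle 13: I4 issues→M0
cycle 14: I4 reads | I5 issues→A1
cycle 15: I5 reads
cycle 17: I5 exec-done
cycle 18: I5 writes R6
cycle 19: I4 exec-done
cycle 20: I4 writes R0

cycle = 12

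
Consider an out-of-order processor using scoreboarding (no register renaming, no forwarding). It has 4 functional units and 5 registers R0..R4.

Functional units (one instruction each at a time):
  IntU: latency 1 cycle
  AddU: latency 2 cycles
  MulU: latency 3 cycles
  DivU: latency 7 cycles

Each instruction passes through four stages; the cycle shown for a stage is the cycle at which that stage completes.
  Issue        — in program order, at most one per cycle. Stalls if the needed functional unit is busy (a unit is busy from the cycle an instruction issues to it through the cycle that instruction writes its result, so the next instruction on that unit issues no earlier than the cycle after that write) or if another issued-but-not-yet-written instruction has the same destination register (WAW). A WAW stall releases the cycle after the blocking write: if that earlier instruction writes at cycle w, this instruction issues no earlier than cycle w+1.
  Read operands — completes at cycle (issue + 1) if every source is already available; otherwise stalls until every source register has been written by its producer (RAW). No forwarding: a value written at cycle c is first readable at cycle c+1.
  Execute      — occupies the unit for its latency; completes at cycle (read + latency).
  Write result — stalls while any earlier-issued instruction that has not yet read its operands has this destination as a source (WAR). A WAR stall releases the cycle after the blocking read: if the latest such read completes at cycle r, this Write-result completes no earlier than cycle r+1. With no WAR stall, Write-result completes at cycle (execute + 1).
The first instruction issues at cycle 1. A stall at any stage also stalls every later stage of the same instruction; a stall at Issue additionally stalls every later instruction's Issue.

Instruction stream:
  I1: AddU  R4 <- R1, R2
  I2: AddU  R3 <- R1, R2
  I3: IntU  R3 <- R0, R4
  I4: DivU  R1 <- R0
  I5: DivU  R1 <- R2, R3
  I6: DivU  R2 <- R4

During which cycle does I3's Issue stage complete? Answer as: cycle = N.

I1  is:1  ro:2  ex:4  wr:5
I2  is:6  ro:7  ex:9  wr:10  — struct: AddU busy until I1 writes@5
I3  is:11  ro:12  ex:13  wr:14  — WAW R3: wait I2 write@10
I4  is:12  ro:13  ex:20  wr:21
I5  is:22  ro:23  ex:30  wr:31  — struct: DivU busy until I4 writes@21
I6  is:32  ro:33  ex:40  wr:41  — struct: DivU busy until I5 writes@31

cycle = 11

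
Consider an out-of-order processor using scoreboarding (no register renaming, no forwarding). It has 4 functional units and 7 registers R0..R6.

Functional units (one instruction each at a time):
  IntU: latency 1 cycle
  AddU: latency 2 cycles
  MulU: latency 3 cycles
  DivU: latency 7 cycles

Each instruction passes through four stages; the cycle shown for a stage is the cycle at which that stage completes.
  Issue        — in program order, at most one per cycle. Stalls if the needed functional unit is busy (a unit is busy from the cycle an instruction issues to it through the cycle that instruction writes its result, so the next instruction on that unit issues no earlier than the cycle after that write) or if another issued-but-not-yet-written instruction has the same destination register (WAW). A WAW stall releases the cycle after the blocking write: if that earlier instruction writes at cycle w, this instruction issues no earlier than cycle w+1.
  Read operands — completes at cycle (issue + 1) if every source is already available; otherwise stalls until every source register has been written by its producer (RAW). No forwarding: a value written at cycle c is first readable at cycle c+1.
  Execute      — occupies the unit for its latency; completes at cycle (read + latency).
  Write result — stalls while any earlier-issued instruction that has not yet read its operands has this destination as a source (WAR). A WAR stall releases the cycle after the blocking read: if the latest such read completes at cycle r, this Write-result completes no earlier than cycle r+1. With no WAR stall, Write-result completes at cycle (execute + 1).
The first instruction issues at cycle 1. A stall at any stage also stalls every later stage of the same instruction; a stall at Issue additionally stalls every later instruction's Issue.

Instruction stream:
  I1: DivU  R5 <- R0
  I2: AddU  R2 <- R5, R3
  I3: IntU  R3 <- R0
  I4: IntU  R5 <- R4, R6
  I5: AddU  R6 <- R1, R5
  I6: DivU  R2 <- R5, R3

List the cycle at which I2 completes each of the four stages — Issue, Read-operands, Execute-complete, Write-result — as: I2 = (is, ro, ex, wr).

I2 = (2, 11, 13, 14)

[1] I1 dispatched to DivU
[2] I1 operands ready · I2 dispatched to AddU
[3] I3 dispatched to IntU
[4] I3 operands ready
[5] I3 complete
[9] I1 complete
[10] R5←I1
[11] I2 operands ready
[12] R3←I3
[13] I2 complete · I4 dispatched to IntU
[14] R2←I2 · I4 operands ready
[15] I4 complete · I5 dispatched to AddU
[16] R5←I4 · I6 dispatched to DivU
[17] I5 operands ready · I6 operands ready
[19] I5 complete
[20] R6←I5
[24] I6 complete
[25] R2←I6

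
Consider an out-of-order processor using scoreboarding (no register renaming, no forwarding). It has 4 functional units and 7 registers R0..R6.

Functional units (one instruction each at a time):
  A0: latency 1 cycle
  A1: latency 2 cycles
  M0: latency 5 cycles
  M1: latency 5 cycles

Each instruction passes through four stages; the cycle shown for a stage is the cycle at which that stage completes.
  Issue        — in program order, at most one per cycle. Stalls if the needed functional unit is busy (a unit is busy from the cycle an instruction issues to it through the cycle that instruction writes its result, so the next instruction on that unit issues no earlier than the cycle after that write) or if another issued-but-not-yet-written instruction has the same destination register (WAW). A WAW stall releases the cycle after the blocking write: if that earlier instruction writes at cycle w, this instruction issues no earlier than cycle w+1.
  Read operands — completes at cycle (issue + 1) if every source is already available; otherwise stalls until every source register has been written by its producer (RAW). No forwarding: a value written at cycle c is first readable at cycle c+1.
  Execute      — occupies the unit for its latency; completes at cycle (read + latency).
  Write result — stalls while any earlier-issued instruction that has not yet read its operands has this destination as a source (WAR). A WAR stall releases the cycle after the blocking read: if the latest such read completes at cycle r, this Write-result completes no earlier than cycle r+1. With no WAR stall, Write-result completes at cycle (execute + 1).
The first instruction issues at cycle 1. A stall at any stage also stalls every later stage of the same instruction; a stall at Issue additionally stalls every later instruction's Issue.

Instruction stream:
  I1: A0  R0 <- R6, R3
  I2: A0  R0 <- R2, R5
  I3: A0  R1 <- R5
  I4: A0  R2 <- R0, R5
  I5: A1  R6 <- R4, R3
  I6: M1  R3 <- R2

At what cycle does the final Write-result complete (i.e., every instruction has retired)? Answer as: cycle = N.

I1  is:1  ro:2  ex:3  wr:4
I2  is:5  ro:6  ex:7  wr:8  — struct: A0 busy until I1 writes@4
I3  is:9  ro:10  ex:11  wr:12  — struct: A0 busy until I2 writes@8
I4  is:13  ro:14  ex:15  wr:16  — struct: A0 busy until I3 writes@12
I5  is:14  ro:15  ex:17  wr:18
I6  is:15  ro:17  ex:22  wr:23  — RAW R2: wait I4 write@16

cycle = 23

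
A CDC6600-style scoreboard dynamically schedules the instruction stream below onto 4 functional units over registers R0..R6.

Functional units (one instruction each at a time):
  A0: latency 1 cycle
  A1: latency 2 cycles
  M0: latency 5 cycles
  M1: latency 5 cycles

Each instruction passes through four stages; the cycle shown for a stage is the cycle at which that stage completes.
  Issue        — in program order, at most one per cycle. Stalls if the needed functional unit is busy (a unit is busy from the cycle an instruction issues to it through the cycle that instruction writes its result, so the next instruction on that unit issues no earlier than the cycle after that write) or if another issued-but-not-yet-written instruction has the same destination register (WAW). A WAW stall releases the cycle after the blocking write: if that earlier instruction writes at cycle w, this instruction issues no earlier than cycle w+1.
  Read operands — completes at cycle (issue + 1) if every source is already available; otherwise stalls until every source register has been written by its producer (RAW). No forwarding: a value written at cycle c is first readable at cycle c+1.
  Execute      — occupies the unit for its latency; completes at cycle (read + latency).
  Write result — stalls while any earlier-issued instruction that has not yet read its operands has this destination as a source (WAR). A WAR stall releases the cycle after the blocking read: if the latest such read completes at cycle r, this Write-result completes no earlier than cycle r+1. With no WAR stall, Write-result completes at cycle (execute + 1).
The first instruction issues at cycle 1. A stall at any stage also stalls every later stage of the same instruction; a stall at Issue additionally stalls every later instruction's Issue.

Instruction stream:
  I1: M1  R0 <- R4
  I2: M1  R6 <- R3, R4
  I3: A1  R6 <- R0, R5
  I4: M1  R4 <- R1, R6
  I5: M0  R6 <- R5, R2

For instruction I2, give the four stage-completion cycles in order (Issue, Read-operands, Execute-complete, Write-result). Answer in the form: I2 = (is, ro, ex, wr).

I2 = (9, 10, 15, 16)

I1  is:1  ro:2  ex:7  wr:8
I2  is:9  ro:10  ex:15  wr:16  — struct: M1 busy until I1 writes@8
I3  is:17  ro:18  ex:20  wr:21  — WAW R6: wait I2 write@16
I4  is:18  ro:22  ex:27  wr:28  — RAW R6: wait I3 write@21
I5  is:22  ro:23  ex:28  wr:29  — WAW R6: wait I3 write@21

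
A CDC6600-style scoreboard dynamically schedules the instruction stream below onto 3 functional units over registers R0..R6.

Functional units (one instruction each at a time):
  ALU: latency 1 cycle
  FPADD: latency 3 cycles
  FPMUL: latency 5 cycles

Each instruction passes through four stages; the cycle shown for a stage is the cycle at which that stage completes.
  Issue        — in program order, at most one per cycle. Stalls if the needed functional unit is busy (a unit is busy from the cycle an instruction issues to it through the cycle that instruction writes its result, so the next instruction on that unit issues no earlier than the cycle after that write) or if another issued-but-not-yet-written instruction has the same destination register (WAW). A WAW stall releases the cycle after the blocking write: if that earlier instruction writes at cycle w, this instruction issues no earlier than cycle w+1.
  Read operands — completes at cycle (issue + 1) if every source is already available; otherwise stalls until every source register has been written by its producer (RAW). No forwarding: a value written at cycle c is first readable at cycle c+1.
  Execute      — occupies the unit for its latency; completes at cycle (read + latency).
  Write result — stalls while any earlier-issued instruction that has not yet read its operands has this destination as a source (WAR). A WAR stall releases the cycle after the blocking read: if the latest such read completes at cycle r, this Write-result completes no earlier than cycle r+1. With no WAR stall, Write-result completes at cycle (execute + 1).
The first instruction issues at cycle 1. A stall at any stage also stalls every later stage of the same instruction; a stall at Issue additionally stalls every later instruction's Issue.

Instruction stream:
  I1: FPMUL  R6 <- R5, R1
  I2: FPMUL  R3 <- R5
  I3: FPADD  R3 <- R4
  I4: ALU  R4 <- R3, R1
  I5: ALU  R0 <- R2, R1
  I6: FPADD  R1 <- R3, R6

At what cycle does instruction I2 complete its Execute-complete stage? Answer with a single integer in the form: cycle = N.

cycle = 15

c1: issue I1 (FPMUL)
c2: I1 read-ops
c7: I1 finished on FPMUL
c8: I1→R6
c9: issue I2 (FPMUL)
c10: I2 read-ops
c15: I2 finished on FPMUL
c16: I2→R3
c17: issue I3 (FPADD)
c18: I3 read-ops | issue I4 (ALU)
c21: I3 finished on FPADD
c22: I3→R3
c23: I4 read-ops
c24: I4 finished on ALU
c25: I4→R4
c26: issue I5 (ALU)
c27: I5 read-ops | issue I6 (FPADD)
c28: I5 finished on ALU | I6 read-ops
c29: I5→R0
c31: I6 finished on FPADD
c32: I6→R1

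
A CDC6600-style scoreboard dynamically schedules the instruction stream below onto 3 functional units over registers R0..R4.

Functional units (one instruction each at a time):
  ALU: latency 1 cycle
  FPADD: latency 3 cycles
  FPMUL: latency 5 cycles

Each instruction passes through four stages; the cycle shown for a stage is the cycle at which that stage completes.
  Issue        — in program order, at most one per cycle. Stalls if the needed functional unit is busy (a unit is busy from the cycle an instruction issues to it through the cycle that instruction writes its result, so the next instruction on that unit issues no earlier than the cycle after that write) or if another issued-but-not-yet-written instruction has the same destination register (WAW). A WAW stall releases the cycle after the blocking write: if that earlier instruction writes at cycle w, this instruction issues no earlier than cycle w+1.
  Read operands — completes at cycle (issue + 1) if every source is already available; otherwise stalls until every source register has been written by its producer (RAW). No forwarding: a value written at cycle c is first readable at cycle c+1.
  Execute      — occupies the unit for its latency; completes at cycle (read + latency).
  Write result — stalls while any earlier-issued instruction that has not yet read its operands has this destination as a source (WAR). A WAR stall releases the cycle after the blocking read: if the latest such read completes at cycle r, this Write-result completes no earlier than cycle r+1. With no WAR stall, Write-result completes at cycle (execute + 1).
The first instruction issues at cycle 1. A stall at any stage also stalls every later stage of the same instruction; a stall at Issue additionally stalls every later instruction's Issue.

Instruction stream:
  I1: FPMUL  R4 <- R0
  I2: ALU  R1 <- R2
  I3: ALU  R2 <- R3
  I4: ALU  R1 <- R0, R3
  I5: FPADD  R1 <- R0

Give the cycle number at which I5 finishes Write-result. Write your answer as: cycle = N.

cycle = 19

[I1] 1/2/7/8
[I2] 2/3/4/5
[I3] 6/7/8/9  (struct: ALU busy until I2 writes@5)
[I4] 10/11/12/13  (struct: ALU busy until I3 writes@9)
[I5] 14/15/18/19  (WAW R1: wait I4 write@13)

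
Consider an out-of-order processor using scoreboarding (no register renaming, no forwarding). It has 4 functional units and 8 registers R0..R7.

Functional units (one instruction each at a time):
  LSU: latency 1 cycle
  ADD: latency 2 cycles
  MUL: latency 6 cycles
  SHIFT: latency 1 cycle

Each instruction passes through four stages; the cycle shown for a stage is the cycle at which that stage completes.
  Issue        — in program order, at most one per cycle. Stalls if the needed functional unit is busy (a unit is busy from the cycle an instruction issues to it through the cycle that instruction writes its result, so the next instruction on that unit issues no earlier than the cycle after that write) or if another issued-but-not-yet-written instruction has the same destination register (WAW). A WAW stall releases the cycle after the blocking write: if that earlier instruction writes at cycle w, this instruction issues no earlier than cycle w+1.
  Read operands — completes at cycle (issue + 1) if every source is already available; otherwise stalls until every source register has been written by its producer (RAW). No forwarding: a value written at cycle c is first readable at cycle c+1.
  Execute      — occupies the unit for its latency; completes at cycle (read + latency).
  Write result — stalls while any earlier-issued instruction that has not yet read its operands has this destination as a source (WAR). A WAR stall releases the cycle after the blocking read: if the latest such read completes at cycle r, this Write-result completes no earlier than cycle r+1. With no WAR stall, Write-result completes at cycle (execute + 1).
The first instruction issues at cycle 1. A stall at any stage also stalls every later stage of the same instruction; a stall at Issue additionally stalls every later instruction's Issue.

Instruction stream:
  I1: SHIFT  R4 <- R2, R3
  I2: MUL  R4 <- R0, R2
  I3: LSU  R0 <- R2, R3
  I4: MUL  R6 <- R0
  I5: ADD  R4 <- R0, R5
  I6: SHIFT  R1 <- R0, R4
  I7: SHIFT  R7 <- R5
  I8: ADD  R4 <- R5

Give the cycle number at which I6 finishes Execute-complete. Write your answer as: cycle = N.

[1] I1 issues→SHIFT
[2] I1 reads
[3] I1 exec-done
[4] I1 writes R4
[5] I2 issues→MUL
[6] I2 reads; I3 issues→LSU
[7] I3 reads
[8] I3 exec-done
[9] I3 writes R0
[12] I2 exec-done
[13] I2 writes R4
[14] I4 issues→MUL
[15] I4 reads; I5 issues→ADD
[16] I5 reads; I6 issues→SHIFT
[18] I5 exec-done
[19] I5 writes R4
[20] I6 reads
[21] I4 exec-done; I6 exec-done
[22] I4 writes R6; I6 writes R1
[23] I7 issues→SHIFT
[24] I7 reads; I8 issues→ADD
[25] I7 exec-done; I8 reads
[26] I7 writes R7
[27] I8 exec-done
[28] I8 writes R4

cycle = 21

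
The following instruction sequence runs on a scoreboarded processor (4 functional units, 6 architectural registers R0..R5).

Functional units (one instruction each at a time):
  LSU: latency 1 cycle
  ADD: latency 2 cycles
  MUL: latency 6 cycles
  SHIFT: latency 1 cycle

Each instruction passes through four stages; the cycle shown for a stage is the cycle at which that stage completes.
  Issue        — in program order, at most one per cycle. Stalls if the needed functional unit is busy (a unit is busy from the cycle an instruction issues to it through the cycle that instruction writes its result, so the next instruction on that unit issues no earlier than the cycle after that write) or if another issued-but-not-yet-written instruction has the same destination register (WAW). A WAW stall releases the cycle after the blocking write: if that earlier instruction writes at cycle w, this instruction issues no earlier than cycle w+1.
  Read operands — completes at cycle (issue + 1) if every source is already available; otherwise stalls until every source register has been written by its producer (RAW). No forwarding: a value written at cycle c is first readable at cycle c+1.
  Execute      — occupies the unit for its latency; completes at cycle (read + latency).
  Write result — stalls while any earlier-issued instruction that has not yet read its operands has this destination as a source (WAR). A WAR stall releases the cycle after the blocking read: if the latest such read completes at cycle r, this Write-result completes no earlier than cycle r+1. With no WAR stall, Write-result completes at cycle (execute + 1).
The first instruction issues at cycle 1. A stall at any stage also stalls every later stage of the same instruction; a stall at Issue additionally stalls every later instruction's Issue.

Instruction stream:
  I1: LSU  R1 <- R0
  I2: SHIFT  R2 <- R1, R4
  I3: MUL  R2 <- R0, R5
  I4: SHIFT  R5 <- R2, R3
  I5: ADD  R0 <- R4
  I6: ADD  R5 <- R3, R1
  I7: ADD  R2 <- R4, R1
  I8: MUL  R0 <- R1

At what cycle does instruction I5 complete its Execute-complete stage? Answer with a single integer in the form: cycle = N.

cycle = 13

c1: I1→LSU
c2: I1 RO | I2→SHIFT
c3: I1 EX
c4: I1 WR R1
c5: I2 RO
c6: I2 EX
c7: I2 WR R2
c8: I3→MUL
c9: I3 RO | I4→SHIFT
c10: I5→ADD
c11: I5 RO
c13: I5 EX
c14: I5 WR R0
c15: I3 EX
c16: I3 WR R2
c17: I4 RO
c18: I4 EX
c19: I4 WR R5
c20: I6→ADD
c21: I6 RO
c23: I6 EX
c24: I6 WR R5
c25: I7→ADD
c26: I7 RO | I8→MUL
c27: I8 RO
c28: I7 EX
c29: I7 WR R2
c33: I8 EX
c34: I8 WR R0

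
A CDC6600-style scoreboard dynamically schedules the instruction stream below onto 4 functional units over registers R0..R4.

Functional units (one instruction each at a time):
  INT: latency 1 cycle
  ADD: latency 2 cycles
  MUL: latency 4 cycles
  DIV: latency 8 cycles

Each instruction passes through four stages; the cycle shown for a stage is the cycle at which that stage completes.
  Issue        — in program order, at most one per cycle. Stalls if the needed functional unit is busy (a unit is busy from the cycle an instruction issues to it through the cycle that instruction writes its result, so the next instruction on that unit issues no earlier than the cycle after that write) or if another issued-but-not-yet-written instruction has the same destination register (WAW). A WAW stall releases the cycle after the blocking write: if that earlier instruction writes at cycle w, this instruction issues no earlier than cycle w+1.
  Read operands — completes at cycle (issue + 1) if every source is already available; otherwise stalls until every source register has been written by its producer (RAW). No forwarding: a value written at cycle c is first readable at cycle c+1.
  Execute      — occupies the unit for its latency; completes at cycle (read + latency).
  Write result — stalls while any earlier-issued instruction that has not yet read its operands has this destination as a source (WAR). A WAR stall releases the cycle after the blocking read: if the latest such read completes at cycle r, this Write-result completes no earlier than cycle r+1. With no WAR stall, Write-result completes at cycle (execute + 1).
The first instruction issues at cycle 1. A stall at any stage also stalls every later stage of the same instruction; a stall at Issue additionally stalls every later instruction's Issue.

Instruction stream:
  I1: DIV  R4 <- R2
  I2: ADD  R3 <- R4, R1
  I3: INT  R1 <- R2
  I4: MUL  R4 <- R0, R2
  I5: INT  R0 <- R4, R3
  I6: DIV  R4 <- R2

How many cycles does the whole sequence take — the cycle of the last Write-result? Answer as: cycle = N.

cycle 1: I1→DIV
cycle 2: I1 RO; I2→ADD
cycle 3: I3→INT
cycle 4: I3 RO
cycle 5: I3 EX
cycle 10: I1 EX
cycle 11: I1 WR R4
cycle 12: I2 RO; I4→MUL
cycle 13: I3 WR R1; I4 RO
cycle 14: I2 EX; I5→INT
cycle 15: I2 WR R3
cycle 17: I4 EX
cycle 18: I4 WR R4
cycle 19: I5 RO; I6→DIV
cycle 20: I5 EX; I6 RO
cycle 21: I5 WR R0
cycle 28: I6 EX
cycle 29: I6 WR R4

cycle = 29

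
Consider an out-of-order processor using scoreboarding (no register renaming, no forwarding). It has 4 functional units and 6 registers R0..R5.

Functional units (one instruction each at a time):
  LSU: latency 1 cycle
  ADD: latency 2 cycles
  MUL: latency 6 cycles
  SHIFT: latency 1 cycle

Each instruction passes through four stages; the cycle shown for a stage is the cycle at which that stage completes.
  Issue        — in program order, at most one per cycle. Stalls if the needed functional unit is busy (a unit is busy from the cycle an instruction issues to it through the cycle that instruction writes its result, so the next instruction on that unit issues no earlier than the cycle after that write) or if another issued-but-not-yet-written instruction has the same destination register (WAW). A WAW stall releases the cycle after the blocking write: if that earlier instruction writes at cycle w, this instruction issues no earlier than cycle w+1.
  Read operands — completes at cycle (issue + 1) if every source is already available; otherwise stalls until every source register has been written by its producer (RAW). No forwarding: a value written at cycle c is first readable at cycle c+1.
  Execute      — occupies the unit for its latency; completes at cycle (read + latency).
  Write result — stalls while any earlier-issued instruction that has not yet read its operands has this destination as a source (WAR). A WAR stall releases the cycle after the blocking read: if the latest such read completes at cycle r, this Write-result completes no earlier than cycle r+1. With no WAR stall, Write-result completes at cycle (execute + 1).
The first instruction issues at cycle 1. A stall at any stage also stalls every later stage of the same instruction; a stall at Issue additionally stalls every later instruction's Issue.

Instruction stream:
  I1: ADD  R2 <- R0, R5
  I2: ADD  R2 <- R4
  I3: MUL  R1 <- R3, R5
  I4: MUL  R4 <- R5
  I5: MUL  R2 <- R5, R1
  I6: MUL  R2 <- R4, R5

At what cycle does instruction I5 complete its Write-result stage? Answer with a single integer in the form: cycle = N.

cycle = 33

cycle 1: issue I1 (ADD)
cycle 2: I1 read-ops
cycle 4: I1 finished on ADD
cycle 5: I1→R2
cycle 6: issue I2 (ADD)
cycle 7: I2 read-ops · issue I3 (MUL)
cycle 8: I3 read-ops
cycle 9: I2 finished on ADD
cycle 10: I2→R2
cycle 14: I3 finished on MUL
cycle 15: I3→R1
cycle 16: issue I4 (MUL)
cycle 17: I4 read-ops
cycle 23: I4 finished on MUL
cycle 24: I4→R4
cycle 25: issue I5 (MUL)
cycle 26: I5 read-ops
cycle 32: I5 finished on MUL
cycle 33: I5→R2
cycle 34: issue I6 (MUL)
cycle 35: I6 read-ops
cycle 41: I6 finished on MUL
cycle 42: I6→R2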